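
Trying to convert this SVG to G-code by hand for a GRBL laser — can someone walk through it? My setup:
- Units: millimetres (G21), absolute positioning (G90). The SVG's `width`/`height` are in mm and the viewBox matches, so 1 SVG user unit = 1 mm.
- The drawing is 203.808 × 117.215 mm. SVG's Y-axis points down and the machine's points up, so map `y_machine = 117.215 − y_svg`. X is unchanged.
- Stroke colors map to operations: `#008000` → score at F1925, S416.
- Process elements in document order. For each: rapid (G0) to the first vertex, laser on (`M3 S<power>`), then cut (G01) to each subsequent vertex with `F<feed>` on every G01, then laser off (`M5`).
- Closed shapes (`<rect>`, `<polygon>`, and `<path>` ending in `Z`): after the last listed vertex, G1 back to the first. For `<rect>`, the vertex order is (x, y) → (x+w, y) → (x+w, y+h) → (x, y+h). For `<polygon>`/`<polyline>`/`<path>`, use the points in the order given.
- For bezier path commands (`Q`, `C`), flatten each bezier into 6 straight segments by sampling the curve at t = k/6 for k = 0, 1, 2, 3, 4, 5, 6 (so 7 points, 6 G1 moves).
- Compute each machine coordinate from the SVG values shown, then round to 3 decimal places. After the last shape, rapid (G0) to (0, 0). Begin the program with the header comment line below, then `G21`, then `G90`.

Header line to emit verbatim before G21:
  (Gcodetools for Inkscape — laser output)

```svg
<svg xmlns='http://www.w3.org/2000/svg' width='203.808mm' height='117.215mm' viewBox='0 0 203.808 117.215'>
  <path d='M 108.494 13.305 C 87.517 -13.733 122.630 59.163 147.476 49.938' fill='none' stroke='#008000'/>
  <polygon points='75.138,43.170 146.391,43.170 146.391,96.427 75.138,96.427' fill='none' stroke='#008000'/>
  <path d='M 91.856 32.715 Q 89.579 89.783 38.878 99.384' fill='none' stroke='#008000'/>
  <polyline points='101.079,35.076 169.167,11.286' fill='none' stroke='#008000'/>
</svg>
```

Since the viewBox matches the mm dimensions, user units are millimetres directly. The only transform is the Y-flip y_m = 117.215 − y_svg.

Shape 1 is a cubic bezier drawn with `<path>`. Its stroke #008000 means score at S416, F1925. After flipping Y the toolpath is (108.494,103.910) → (102.372,109.944) → (103.756,104.379) → (110.801,92.273) → (121.665,78.683) → (134.505,68.665) → (147.476,67.277).

Shape 2 is a rectangle drawn with `<polygon>`. Its stroke #008000 means score at S416, F1925. After flipping Y the toolpath is (75.138,74.045) → (146.391,74.045) → (146.391,20.788) → (75.138,20.788) → (75.138,74.045), returning to the start.

Shape 3 is a quadratic bezier drawn with `<path>`. Its stroke #008000 means score at S416, F1925. After flipping Y the toolpath is (91.856,84.500) → (89.752,66.796) → (84.958,51.729) → (77.473,39.299) → (67.298,29.506) → (54.433,22.350) → (38.878,17.831).

Shape 4 is a line segment drawn with `<polyline>`. Its stroke #008000 means score at S416, F1925. After flipping Y the toolpath is (101.079,82.139) → (169.167,105.929).

(Gcodetools for Inkscape — laser output)
G21
G90
G0 X108.494 Y103.910
M3 S416
G01 X102.372 Y109.944 F1925
G01 X103.756 Y104.379 F1925
G01 X110.801 Y92.273 F1925
G01 X121.665 Y78.683 F1925
G01 X134.505 Y68.665 F1925
G01 X147.476 Y67.277 F1925
M5
G0 X75.138 Y74.045
M3 S416
G01 X146.391 Y74.045 F1925
G01 X146.391 Y20.788 F1925
G01 X75.138 Y20.788 F1925
G01 X75.138 Y74.045 F1925
M5
G0 X91.856 Y84.500
M3 S416
G01 X89.752 Y66.796 F1925
G01 X84.958 Y51.729 F1925
G01 X77.473 Y39.299 F1925
G01 X67.298 Y29.506 F1925
G01 X54.433 Y22.350 F1925
G01 X38.878 Y17.831 F1925
M5
G0 X101.079 Y82.139
M3 S416
G01 X169.167 Y105.929 F1925
M5
G0 X0.000 Y0.000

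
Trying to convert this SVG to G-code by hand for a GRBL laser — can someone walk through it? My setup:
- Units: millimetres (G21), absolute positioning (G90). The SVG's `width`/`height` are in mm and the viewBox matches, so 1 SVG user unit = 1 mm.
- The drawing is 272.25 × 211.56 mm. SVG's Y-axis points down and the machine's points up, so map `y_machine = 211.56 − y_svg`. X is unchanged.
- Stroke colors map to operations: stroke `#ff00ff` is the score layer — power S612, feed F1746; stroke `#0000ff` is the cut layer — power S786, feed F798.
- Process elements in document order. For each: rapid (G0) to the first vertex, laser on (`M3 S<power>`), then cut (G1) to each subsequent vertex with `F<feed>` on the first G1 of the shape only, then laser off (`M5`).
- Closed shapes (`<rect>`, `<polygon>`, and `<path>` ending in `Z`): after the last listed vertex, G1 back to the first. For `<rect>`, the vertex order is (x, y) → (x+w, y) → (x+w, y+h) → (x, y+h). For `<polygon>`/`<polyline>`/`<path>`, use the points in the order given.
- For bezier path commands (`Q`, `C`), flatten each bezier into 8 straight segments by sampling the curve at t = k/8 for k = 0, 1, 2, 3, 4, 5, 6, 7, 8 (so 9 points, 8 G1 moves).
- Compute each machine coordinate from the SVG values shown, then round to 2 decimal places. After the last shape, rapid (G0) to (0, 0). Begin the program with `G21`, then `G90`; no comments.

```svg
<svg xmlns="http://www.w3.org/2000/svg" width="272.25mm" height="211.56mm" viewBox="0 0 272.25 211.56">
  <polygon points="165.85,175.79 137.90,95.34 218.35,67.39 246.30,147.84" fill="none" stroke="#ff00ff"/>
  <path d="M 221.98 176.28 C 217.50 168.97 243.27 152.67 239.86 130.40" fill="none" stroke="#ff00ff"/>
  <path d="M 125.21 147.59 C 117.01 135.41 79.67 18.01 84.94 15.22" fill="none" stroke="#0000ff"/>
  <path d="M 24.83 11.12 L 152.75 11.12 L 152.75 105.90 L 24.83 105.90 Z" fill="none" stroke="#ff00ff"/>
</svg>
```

G21
G90
G0 X165.85 Y35.77
M3 S612
G1 X137.90 Y116.22 F1746
G1 X218.35 Y144.17
G1 X246.30 Y63.72
G1 X165.85 Y35.77
M5
G0 X221.98 Y35.28
M3 S612
G1 X221.60 Y38.44 F1746
G1 X223.36 Y42.40
G1 X226.57 Y47.14
G1 X230.52 Y52.61
G1 X234.52 Y58.78
G1 X237.87 Y65.62
G1 X239.89 Y73.09
G1 X239.86 Y81.16
M5
G0 X125.21 Y63.97
M3 S786
G1 X120.91 Y73.04 F798
G1 X114.72 Y89.40
G1 X107.48 Y110.47
G1 X100.02 Y133.68
G1 X93.20 Y156.44
G1 X87.86 Y176.19
G1 X84.82 Y190.35
G1 X84.94 Y196.34
M5
G0 X24.83 Y200.44
M3 S612
G1 X152.75 Y200.44 F1746
G1 X152.75 Y105.66
G1 X24.83 Y105.66
G1 X24.83 Y200.44
M5
G0 X0.00 Y0.00

1 u = 1 mm; y_m = 211.56 − y.

[1] `<polygon>` regular polygon, #ff00ff→score S612 F1746: (165.85,35.77) → (137.90,116.22) → (218.35,144.17) → (246.30,63.72) → (165.85,35.77) (closed)

[2] `<path>` cubic bezier, #ff00ff→score S612 F1746: (221.98,35.28) → (221.60,38.44) → (223.36,42.40) → (226.57,47.14) → (230.52,52.61) → (234.52,58.78) → (237.87,65.62) → (239.89,73.09) → (239.86,81.16)

[3] `<path>` cubic bezier, #0000ff→cut S786 F798: (125.21,63.97) → (120.91,73.04) → (114.72,89.40) → (107.48,110.47) → (100.02,133.68) → (93.20,156.44) → (87.86,176.19) → (84.82,190.35) → (84.94,196.34)

[4] `<path>` rectangle, #ff00ff→score S612 F1746: (24.83,200.44) → (152.75,200.44) → (152.75,105.66) → (24.83,105.66) → (24.83,200.44) (closed)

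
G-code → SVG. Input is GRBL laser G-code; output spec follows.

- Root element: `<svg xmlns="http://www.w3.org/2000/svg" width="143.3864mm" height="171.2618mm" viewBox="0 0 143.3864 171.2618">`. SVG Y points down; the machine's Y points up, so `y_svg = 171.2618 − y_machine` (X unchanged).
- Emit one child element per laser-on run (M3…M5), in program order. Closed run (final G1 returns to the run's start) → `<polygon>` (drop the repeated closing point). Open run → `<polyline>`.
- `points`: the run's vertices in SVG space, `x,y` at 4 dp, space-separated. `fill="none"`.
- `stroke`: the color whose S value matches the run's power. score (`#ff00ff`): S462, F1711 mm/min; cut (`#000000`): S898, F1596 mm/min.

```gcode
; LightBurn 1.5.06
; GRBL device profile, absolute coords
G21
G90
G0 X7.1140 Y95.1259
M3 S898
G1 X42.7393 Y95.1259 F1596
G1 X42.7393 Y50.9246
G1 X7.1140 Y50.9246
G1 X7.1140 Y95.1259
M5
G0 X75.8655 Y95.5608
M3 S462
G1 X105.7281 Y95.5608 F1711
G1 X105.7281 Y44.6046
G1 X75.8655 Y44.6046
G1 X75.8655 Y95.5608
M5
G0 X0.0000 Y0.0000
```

<svg xmlns="http://www.w3.org/2000/svg" width="143.3864mm" height="171.2618mm" viewBox="0 0 143.3864 171.2618">
  <polygon points="7.1140,76.1359 42.7393,76.1359 42.7393,120.3372 7.1140,120.3372" fill="none" stroke="#000000"/>
  <polygon points="75.8655,75.7010 105.7281,75.7010 105.7281,126.6572 75.8655,126.6572" fill="none" stroke="#ff00ff"/>
</svg>

Machine Y-up, SVG Y-down with viewBox height 171.2618, so y_svg = 171.2618 − y_machine; X carries over.

Run 1: S898 ⇒ cut layer `#000000`. The run returns to its start, so emit a `<polygon>` with points (Y-flipped): 7.1140,76.1359 42.7393,76.1359 42.7393,120.3372 7.1140,120.3372.

Run 2: S462 ⇒ score layer `#ff00ff`. The run returns to its start, so emit a `<polygon>` with points (Y-flipped): 75.8655,75.7010 105.7281,75.7010 105.7281,126.6572 75.8655,126.6572.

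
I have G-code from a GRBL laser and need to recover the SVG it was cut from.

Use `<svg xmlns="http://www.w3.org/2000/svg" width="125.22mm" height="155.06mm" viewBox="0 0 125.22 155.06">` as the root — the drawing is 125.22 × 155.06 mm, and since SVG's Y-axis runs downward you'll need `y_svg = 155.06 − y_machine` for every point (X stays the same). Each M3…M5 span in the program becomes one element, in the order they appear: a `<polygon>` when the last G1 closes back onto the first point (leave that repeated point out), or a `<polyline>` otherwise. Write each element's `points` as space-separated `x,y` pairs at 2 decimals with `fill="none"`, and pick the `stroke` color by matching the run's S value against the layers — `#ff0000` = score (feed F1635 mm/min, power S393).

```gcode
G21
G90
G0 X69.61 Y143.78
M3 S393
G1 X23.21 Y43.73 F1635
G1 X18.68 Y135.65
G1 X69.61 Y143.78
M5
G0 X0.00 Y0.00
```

Machine Y-up, SVG Y-down with viewBox height 155.06, so y_svg = 155.06 − y_machine; X carries over. Every run uses S393, so all elements get stroke `#ff0000` (score).

Run 1: The run returns to its start, so emit a `<polygon>` with points (Y-flipped): 69.61,11.28 23.21,111.33 18.68,19.41.

<svg xmlns="http://www.w3.org/2000/svg" width="125.22mm" height="155.06mm" viewBox="0 0 125.22 155.06">
  <polygon points="69.61,11.28 23.21,111.33 18.68,19.41" fill="none" stroke="#ff0000"/>
</svg>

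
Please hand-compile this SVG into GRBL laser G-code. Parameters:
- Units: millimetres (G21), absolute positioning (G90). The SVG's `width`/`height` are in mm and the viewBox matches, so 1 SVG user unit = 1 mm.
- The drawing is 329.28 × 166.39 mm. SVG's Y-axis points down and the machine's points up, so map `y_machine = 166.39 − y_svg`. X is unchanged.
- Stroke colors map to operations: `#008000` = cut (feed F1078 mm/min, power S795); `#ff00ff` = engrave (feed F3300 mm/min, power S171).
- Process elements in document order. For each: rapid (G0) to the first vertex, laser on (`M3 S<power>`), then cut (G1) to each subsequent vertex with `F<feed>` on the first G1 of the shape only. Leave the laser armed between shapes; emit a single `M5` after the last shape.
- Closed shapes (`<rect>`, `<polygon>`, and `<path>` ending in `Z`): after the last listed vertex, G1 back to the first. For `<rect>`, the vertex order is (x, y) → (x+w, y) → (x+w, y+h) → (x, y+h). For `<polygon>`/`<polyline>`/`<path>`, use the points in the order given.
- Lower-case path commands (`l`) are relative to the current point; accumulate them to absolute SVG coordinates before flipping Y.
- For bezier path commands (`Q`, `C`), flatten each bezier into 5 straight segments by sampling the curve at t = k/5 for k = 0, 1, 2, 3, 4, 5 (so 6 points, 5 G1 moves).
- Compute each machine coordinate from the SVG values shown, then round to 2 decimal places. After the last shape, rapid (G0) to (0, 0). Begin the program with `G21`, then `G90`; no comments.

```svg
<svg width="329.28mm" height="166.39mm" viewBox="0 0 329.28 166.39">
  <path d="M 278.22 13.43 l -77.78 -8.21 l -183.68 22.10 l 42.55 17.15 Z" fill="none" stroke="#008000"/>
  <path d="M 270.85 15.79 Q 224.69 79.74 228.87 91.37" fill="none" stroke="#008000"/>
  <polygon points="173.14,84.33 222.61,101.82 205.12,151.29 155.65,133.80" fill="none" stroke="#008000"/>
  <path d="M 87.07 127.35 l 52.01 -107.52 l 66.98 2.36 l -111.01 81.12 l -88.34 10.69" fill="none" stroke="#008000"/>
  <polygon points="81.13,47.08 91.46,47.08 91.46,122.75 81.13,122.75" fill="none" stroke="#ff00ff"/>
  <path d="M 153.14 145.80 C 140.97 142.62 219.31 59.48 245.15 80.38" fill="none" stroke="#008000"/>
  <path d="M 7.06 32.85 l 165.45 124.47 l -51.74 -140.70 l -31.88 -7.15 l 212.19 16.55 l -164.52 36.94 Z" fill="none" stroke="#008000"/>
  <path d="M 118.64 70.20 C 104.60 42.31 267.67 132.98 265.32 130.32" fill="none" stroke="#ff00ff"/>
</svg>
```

G21
G90
G0 X278.22 Y152.96
M3 S795
G1 X200.44 Y161.17 F1078
G1 X16.76 Y139.07
G1 X59.31 Y121.92
G1 X278.22 Y152.96
G0 X270.85 Y150.60
M3 S795
G1 X254.40 Y127.11 F1078
G1 X241.98 Y107.81
G1 X233.58 Y92.70
G1 X229.21 Y81.76
G1 X228.87 Y75.02
G0 X173.14 Y82.06
M3 S795
G1 X222.61 Y64.57 F1078
G1 X205.12 Y15.10
G1 X155.65 Y32.59
G1 X173.14 Y82.06
G0 X87.07 Y39.04
M3 S795
G1 X139.08 Y146.56 F1078
G1 X206.06 Y144.20
G1 X95.05 Y63.08
G1 X6.71 Y52.39
G0 X81.13 Y119.31
M3 S171
G1 X91.46 Y119.31 F3300
G1 X91.46 Y43.64
G1 X81.13 Y43.64
G1 X81.13 Y119.31
G0 X153.14 Y20.59
M3 S795
G1 X155.56 Y30.62 F1078
G1 X172.83 Y51.01
G1 X198.09 Y72.93
G1 X224.49 Y87.54
G1 X245.15 Y86.01
G0 X7.06 Y133.54
M3 S795
G1 X172.51 Y9.07 F1078
G1 X120.77 Y149.77
G1 X88.89 Y156.92
G1 X301.08 Y140.37
G1 X136.56 Y103.43
G1 X7.06 Y133.54
G0 X118.64 Y96.19
M3 S171
G1 X128.73 Y100.39 F3300
G1 X164.88 Y86.31
G1 X210.66 Y64.12
G1 X249.62 Y43.98
G1 X265.32 Y36.07
M5
G0 X0.00 Y0.00

1 u = 1 mm; y_m = 166.39 − y.

[1] `<path>` closed polygon, #008000→cut S795 F1078: (278.22,152.96) → (200.44,161.17) → (16.76,139.07) → (59.31,121.92) → (278.22,152.96) (closed)

[2] `<path>` quadratic bezier, #008000→cut S795 F1078: (270.85,150.60) → (254.40,127.11) → (241.98,107.81) → (233.58,92.70) → (229.21,81.76) → (228.87,75.02)

[3] `<polygon>` regular polygon, #008000→cut S795 F1078: (173.14,82.06) → (222.61,64.57) → (205.12,15.10) → (155.65,32.59) → (173.14,82.06) (closed)

[4] `<path>` open polyline, #008000→cut S795 F1078: (87.07,39.04) → (139.08,146.56) → (206.06,144.20) → (95.05,63.08) → (6.71,52.39)

[5] `<polygon>` rectangle, #ff00ff→engrave S171 F3300: (81.13,119.31) → (91.46,119.31) → (91.46,43.64) → (81.13,43.64) → (81.13,119.31) (closed)

[6] `<path>` cubic bezier, #008000→cut S795 F1078: (153.14,20.59) → (155.56,30.62) → (172.83,51.01) → (198.09,72.93) → (224.49,87.54) → (245.15,86.01)

[7] `<path>` closed polygon, #008000→cut S795 F1078: (7.06,133.54) → (172.51,9.07) → (120.77,149.77) → (88.89,156.92) → (301.08,140.37) → (136.56,103.43) → (7.06,133.54) (closed)

[8] `<path>` cubic bezier, #ff00ff→engrave S171 F3300: (118.64,96.19) → (128.73,100.39) → (164.88,86.31) → (210.66,64.12) → (249.62,43.98) → (265.32,36.07)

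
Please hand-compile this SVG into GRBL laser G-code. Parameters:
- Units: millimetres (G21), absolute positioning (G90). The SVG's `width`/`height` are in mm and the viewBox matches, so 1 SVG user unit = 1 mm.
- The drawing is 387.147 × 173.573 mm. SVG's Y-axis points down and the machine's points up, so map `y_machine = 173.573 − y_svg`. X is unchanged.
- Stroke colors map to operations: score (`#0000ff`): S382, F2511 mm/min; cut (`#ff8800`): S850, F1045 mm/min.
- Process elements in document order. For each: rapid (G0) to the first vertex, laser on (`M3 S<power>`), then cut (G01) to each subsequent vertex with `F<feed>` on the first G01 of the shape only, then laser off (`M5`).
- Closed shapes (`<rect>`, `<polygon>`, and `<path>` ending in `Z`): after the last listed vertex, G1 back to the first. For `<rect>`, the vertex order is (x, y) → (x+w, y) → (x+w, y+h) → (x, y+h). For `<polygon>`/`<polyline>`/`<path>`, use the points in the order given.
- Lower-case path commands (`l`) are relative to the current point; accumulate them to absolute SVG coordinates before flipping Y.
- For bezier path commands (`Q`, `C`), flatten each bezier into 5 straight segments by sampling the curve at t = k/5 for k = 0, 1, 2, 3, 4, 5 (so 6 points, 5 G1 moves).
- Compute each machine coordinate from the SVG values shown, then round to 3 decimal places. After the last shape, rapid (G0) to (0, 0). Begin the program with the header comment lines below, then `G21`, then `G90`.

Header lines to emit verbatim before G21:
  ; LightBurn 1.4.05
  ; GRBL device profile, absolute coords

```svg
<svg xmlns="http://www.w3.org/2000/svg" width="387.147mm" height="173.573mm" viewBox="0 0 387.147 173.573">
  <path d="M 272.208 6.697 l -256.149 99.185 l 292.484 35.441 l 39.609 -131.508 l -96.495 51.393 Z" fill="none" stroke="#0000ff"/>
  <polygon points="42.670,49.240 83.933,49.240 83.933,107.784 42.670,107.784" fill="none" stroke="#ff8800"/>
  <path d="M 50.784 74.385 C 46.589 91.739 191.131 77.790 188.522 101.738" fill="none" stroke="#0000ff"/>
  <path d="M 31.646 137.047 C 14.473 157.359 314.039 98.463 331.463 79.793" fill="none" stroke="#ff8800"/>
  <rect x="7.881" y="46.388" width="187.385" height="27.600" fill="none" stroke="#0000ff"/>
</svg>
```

; LightBurn 1.4.05
; GRBL device profile, absolute coords
G21
G90
G0 X272.208 Y166.876
M3 S382
G01 X16.059 Y67.691 F2511
G01 X308.543 Y32.250
G01 X348.152 Y163.758
G01 X251.657 Y112.365
G01 X272.208 Y166.876
M5
G0 X42.670 Y124.333
M3 S850
G01 X83.933 Y124.333 F1045
G01 X83.933 Y65.789
G01 X42.670 Y65.789
G01 X42.670 Y124.333
M5
G0 X50.784 Y99.188
M3 S382
G01 X63.748 Y91.978 F2511
G01 X98.207 Y88.960
G01 X139.957 Y86.811
G01 X174.796 Y82.210
G01 X188.522 Y71.835
M5
G0 X31.646 Y36.526
M3 S850
G01 X54.560 Y32.888 F1045
G01 X124.745 Y42.528
G01 X213.454 Y59.711
G01 X291.943 Y78.706
G01 X331.463 Y93.780
M5
G0 X7.881 Y127.185
M3 S382
G01 X195.266 Y127.185 F2511
G01 X195.266 Y99.585
G01 X7.881 Y99.585
G01 X7.881 Y127.185
M5
G0 X0.000 Y0.000

Since the viewBox matches the mm dimensions, user units are millimetres directly. The only transform is the Y-flip y_m = 173.573 − y_svg.

Shape 1 is a closed polygon drawn with `<path>`. Its stroke #0000ff means score at S382, F2511. After flipping Y the toolpath is (272.208,166.876) → (16.059,67.691) → (308.543,32.250) → (348.152,163.758) → (251.657,112.365) → (272.208,166.876), returning to the start.

Shape 2 is a rectangle drawn with `<polygon>`. Its stroke #ff8800 means cut at S850, F1045. After flipping Y the toolpath is (42.670,124.333) → (83.933,124.333) → (83.933,65.789) → (42.670,65.789) → (42.670,124.333), returning to the start.

Shape 3 is a cubic bezier drawn with `<path>`. Its stroke #0000ff means score at S382, F2511. After flipping Y the toolpath is (50.784,99.188) → (63.748,91.978) → (98.207,88.960) → (139.957,86.811) → (174.796,82.210) → (188.522,71.835).

Shape 4 is a cubic bezier drawn with `<path>`. Its stroke #ff8800 means cut at S850, F1045. After flipping Y the toolpath is (31.646,36.526) → (54.560,32.888) → (124.745,42.528) → (213.454,59.711) → (291.943,78.706) → (331.463,93.780).

Shape 5 is a rectangle drawn with `<rect>`. Its stroke #0000ff means score at S382, F2511. After flipping Y the toolpath is (7.881,127.185) → (195.266,127.185) → (195.266,99.585) → (7.881,99.585) → (7.881,127.185), returning to the start.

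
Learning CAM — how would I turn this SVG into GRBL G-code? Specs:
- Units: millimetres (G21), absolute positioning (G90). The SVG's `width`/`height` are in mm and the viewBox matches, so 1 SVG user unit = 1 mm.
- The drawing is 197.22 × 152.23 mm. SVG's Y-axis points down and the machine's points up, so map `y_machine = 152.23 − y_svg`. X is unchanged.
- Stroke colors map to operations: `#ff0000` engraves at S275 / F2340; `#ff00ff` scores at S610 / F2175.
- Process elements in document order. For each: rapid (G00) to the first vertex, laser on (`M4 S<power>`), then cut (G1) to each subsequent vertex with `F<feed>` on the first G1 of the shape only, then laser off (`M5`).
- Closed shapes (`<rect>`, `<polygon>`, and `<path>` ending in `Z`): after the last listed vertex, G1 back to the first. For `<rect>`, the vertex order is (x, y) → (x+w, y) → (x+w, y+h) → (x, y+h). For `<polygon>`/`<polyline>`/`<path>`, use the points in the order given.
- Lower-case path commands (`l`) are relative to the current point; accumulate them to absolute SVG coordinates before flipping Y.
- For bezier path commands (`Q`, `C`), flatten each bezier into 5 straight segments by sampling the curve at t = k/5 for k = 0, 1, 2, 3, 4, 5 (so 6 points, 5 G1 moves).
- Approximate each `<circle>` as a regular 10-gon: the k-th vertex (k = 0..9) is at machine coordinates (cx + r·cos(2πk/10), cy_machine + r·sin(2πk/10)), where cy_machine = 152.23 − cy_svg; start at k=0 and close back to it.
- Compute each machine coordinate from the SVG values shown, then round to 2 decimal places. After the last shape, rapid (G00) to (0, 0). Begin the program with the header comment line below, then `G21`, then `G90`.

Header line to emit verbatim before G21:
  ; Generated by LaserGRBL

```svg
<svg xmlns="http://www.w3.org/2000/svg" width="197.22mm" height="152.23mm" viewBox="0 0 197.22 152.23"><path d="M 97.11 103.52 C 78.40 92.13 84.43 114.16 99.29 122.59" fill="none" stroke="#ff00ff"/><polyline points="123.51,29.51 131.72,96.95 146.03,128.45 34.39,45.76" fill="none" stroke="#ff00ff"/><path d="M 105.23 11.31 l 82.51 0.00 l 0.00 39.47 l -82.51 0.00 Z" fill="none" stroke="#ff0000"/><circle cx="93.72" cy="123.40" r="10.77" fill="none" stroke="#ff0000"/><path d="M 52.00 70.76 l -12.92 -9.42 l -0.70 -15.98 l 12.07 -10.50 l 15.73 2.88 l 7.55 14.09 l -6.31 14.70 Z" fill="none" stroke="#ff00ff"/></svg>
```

; Generated by LaserGRBL
G21
G90
G00 X97.11 Y48.71
M4 S610
G1 X88.73 Y51.91 F2175
G1 X85.51 Y49.35
G1 X86.71 Y43.27
G1 X91.56 Y35.95
G1 X99.29 Y29.64
M5
G00 X123.51 Y122.72
M4 S610
G1 X131.72 Y55.28 F2175
G1 X146.03 Y23.78
G1 X34.39 Y106.47
M5
G00 X105.23 Y140.92
M4 S275
G1 X187.74 Y140.92 F2340
G1 X187.74 Y101.45
G1 X105.23 Y101.45
G1 X105.23 Y140.92
M5
G00 X104.49 Y28.83
M4 S275
G1 X102.43 Y35.16 F2340
G1 X97.05 Y39.07
G1 X90.39 Y39.07
G1 X85.01 Y35.16
G1 X82.95 Y28.83
G1 X85.01 Y22.50
G1 X90.39 Y18.59
G1 X97.05 Y18.59
G1 X102.43 Y22.50
G1 X104.49 Y28.83
M5
G00 X52.00 Y81.47
M4 S610
G1 X39.08 Y90.89 F2175
G1 X38.38 Y106.87
G1 X50.45 Y117.37
G1 X66.18 Y114.49
G1 X73.73 Y100.40
G1 X67.42 Y85.70
G1 X52.00 Y81.47
M5
G00 X0.00 Y0.00

Since the viewBox matches the mm dimensions, user units are millimetres directly. The only transform is the Y-flip y_m = 152.23 − y_svg.

Shape 1 is a cubic bezier drawn with `<path>`. Its stroke #ff00ff means score at S610, F2175. After flipping Y the toolpath is (97.11,48.71) → (88.73,51.91) → (85.51,49.35) → (86.71,43.27) → (91.56,35.95) → (99.29,29.64).

Shape 2 is a open polyline drawn with `<polyline>`. Its stroke #ff00ff means score at S610, F2175. After flipping Y the toolpath is (123.51,122.72) → (131.72,55.28) → (146.03,23.78) → (34.39,106.47).

Shape 3 is a rectangle drawn with `<path>`. Its stroke #ff0000 means engrave at S275, F2340. After flipping Y the toolpath is (105.23,140.92) → (187.74,140.92) → (187.74,101.45) → (105.23,101.45) → (105.23,140.92), returning to the start.

Shape 4 is a circle drawn with `<circle>`. Its stroke #ff0000 means engrave at S275, F2340. After flipping Y the toolpath is (104.49,28.83) → (102.43,35.16) → (97.05,39.07) → (90.39,39.07) → (85.01,35.16) → (82.95,28.83) → (85.01,22.50) → (90.39,18.59) → (97.05,18.59) → (102.43,22.50) → (104.49,28.83), returning to the start.

Shape 5 is a regular polygon drawn with `<path>`. Its stroke #ff00ff means score at S610, F2175. After flipping Y the toolpath is (52.00,81.47) → (39.08,90.89) → (38.38,106.87) → (50.45,117.37) → (66.18,114.49) → (73.73,100.40) → (67.42,85.70) → (52.00,81.47), returning to the start.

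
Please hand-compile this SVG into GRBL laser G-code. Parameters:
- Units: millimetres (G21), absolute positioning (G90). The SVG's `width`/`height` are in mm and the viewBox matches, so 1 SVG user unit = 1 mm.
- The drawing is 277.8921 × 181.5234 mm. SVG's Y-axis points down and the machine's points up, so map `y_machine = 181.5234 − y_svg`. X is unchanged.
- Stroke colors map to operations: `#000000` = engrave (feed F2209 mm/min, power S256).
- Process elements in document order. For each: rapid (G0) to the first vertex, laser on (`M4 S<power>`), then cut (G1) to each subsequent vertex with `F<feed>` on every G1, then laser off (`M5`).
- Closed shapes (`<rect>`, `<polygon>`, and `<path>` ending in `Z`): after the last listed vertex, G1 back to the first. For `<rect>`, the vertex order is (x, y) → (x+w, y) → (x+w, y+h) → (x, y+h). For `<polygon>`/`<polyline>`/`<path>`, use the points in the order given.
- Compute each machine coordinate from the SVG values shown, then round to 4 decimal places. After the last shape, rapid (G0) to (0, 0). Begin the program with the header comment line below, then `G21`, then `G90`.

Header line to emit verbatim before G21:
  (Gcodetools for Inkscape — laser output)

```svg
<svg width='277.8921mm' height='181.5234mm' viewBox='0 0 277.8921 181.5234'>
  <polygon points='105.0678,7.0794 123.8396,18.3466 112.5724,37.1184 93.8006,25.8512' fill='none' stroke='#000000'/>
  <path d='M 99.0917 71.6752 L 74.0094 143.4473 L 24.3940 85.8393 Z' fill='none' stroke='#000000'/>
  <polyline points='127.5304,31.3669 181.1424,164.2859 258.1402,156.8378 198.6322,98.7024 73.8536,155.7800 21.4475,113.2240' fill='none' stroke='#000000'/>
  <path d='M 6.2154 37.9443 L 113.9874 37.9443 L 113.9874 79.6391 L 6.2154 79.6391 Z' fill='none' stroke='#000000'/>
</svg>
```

(Gcodetools for Inkscape — laser output)
G21
G90
G0 X105.0678 Y174.4440
M4 S256
G1 X123.8396 Y163.1768 F2209
G1 X112.5724 Y144.4050 F2209
G1 X93.8006 Y155.6722 F2209
G1 X105.0678 Y174.4440 F2209
M5
G0 X99.0917 Y109.8482
M4 S256
G1 X74.0094 Y38.0761 F2209
G1 X24.3940 Y95.6841 F2209
G1 X99.0917 Y109.8482 F2209
M5
G0 X127.5304 Y150.1565
M4 S256
G1 X181.1424 Y17.2375 F2209
G1 X258.1402 Y24.6856 F2209
G1 X198.6322 Y82.8210 F2209
G1 X73.8536 Y25.7434 F2209
G1 X21.4475 Y68.2994 F2209
M5
G0 X6.2154 Y143.5791
M4 S256
G1 X113.9874 Y143.5791 F2209
G1 X113.9874 Y101.8843 F2209
G1 X6.2154 Y101.8843 F2209
G1 X6.2154 Y143.5791 F2209
M5
G0 X0.0000 Y0.0000

Since the viewBox matches the mm dimensions, user units are millimetres directly. The only transform is the Y-flip y_m = 181.5234 − y_svg.

Shape 1 is a regular polygon drawn with `<polygon>`. Its stroke #000000 means engrave at S256, F2209. After flipping Y the toolpath is (105.0678,174.4440) → (123.8396,163.1768) → (112.5724,144.4050) → (93.8006,155.6722) → (105.0678,174.4440), returning to the start.

Shape 2 is a regular polygon drawn with `<path>`. Its stroke #000000 means engrave at S256, F2209. After flipping Y the toolpath is (99.0917,109.8482) → (74.0094,38.0761) → (24.3940,95.6841) → (99.0917,109.8482), returning to the start.

Shape 3 is a open polyline drawn with `<polyline>`. Its stroke #000000 means engrave at S256, F2209. After flipping Y the toolpath is (127.5304,150.1565) → (181.1424,17.2375) → (258.1402,24.6856) → (198.6322,82.8210) → (73.8536,25.7434) → (21.4475,68.2994).

Shape 4 is a rectangle drawn with `<path>`. Its stroke #000000 means engrave at S256, F2209. After flipping Y the toolpath is (6.2154,143.5791) → (113.9874,143.5791) → (113.9874,101.8843) → (6.2154,101.8843) → (6.2154,143.5791), returning to the start.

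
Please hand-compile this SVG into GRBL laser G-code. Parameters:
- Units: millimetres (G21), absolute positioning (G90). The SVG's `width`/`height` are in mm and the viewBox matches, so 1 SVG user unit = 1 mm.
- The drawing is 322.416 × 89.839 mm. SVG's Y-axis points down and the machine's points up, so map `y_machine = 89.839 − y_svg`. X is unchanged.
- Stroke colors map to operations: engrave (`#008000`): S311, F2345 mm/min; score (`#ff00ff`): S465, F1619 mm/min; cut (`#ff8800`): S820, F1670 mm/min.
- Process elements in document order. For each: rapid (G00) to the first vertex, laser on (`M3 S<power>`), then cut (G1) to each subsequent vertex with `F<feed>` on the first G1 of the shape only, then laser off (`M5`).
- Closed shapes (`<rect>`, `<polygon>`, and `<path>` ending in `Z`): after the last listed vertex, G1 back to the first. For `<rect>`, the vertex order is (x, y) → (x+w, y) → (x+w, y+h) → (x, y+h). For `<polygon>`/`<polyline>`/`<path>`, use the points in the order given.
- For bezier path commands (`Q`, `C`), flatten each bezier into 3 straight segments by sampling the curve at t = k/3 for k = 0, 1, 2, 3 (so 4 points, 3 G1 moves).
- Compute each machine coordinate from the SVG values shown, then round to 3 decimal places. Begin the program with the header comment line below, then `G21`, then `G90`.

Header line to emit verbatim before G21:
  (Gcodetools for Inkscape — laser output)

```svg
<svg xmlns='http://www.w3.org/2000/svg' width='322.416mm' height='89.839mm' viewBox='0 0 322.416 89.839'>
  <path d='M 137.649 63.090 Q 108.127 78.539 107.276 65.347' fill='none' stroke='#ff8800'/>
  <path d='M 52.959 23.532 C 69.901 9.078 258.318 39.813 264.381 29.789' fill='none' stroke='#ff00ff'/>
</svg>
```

1 u = 1 mm; y_m = 89.839 − y.

[1] `<path>` quadratic bezier, #ff8800→cut S820 F1670: (137.649,26.749) → (121.153,19.632) → (111.029,18.880) → (107.276,24.492)

[2] `<path>` cubic bezier, #ff00ff→score S465 F1619: (52.959,66.307) → (113.955,68.881) → (210.638,60.429) → (264.381,60.050)

(Gcodetools for Inkscape — laser output)
G21
G90
G00 X137.649 Y26.749
M3 S820
G1 X121.153 Y19.632 F1670
G1 X111.029 Y18.880
G1 X107.276 Y24.492
M5
G00 X52.959 Y66.307
M3 S465
G1 X113.955 Y68.881 F1619
G1 X210.638 Y60.429
G1 X264.381 Y60.050
M5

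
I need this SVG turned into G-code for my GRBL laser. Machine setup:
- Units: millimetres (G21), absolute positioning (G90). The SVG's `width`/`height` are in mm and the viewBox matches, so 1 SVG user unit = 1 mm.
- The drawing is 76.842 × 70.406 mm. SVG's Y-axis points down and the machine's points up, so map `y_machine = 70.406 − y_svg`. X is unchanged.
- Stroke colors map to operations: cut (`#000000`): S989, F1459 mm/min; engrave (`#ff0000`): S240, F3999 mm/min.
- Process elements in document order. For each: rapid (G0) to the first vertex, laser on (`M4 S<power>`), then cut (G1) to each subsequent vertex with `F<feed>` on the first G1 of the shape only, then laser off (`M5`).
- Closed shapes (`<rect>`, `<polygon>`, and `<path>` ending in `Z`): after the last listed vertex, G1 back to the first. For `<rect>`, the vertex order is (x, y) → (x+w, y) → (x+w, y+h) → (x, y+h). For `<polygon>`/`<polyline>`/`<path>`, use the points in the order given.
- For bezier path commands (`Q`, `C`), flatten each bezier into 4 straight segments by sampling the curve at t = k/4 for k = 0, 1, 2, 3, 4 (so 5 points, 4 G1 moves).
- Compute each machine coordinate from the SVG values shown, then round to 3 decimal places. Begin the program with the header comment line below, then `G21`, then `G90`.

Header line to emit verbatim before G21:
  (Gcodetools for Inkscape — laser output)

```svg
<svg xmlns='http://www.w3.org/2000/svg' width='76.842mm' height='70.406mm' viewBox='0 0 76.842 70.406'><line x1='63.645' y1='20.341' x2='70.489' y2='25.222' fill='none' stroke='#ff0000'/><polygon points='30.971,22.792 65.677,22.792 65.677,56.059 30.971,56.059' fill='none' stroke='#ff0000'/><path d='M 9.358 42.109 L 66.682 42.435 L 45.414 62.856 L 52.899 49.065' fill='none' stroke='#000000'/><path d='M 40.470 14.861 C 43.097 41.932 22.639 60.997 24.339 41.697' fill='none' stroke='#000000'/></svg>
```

(Gcodetools for Inkscape — laser output)
G21
G90
G0 X63.645 Y50.065
M4 S240
G1 X70.489 Y45.184 F3999
M5
G0 X30.971 Y47.614
M4 S240
G1 X65.677 Y47.614 F3999
G1 X65.677 Y14.347
G1 X30.971 Y14.347
G1 X30.971 Y47.614
M5
G0 X9.358 Y28.297
M4 S989
G1 X66.682 Y27.971 F1459
G1 X45.414 Y7.550
G1 X52.899 Y21.341
M5
G0 X40.470 Y55.545
M4 S989
G1 X38.819 Y37.217 F1459
G1 X32.752 Y24.738
G1 X26.512 Y20.953
G1 X24.339 Y28.709
M5

1 u = 1 mm; y_m = 70.406 − y.

[1] `<line>` line segment, #ff0000→engrave S240 F3999: (63.645,50.065) → (70.489,45.184)

[2] `<polygon>` rectangle, #ff0000→engrave S240 F3999: (30.971,47.614) → (65.677,47.614) → (65.677,14.347) → (30.971,14.347) → (30.971,47.614) (closed)

[3] `<path>` open polyline, #000000→cut S989 F1459: (9.358,28.297) → (66.682,27.971) → (45.414,7.550) → (52.899,21.341)

[4] `<path>` cubic bezier, #000000→cut S989 F1459: (40.470,55.545) → (38.819,37.217) → (32.752,24.738) → (26.512,20.953) → (24.339,28.709)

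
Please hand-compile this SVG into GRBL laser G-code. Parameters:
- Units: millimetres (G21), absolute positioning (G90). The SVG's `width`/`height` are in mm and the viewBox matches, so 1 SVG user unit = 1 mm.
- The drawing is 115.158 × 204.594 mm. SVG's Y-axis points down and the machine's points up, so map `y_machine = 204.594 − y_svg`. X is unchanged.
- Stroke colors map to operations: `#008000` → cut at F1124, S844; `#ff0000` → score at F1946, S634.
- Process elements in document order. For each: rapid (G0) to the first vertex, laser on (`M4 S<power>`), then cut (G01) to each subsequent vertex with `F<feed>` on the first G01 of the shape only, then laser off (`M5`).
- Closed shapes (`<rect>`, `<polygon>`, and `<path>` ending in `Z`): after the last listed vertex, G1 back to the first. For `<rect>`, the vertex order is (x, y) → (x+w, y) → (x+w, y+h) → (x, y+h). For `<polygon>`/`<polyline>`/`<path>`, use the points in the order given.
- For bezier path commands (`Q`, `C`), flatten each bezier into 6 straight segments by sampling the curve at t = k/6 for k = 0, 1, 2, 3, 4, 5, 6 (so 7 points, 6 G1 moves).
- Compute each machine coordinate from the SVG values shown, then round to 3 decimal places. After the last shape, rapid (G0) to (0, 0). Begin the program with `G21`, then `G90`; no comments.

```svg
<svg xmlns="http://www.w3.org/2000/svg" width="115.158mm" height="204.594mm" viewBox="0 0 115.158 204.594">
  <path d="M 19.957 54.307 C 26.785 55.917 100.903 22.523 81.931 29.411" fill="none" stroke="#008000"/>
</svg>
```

G21
G90
G0 X19.957 Y150.287
M4 S844
G01 X28.236 Y152.050 F1124
G01 X43.275 Y157.557
G01 X60.619 Y164.714
G01 X75.813 Y171.432
G01 X84.402 Y175.619
G01 X81.931 Y175.183
M5
G0 X0.000 Y0.000

1 u = 1 mm; y_m = 204.594 − y.

[1] `<path>` cubic bezier, #008000→cut S844 F1124: (19.957,150.287) → (28.236,152.050) → (43.275,157.557) → (60.619,164.714) → (75.813,171.432) → (84.402,175.619) → (81.931,175.183)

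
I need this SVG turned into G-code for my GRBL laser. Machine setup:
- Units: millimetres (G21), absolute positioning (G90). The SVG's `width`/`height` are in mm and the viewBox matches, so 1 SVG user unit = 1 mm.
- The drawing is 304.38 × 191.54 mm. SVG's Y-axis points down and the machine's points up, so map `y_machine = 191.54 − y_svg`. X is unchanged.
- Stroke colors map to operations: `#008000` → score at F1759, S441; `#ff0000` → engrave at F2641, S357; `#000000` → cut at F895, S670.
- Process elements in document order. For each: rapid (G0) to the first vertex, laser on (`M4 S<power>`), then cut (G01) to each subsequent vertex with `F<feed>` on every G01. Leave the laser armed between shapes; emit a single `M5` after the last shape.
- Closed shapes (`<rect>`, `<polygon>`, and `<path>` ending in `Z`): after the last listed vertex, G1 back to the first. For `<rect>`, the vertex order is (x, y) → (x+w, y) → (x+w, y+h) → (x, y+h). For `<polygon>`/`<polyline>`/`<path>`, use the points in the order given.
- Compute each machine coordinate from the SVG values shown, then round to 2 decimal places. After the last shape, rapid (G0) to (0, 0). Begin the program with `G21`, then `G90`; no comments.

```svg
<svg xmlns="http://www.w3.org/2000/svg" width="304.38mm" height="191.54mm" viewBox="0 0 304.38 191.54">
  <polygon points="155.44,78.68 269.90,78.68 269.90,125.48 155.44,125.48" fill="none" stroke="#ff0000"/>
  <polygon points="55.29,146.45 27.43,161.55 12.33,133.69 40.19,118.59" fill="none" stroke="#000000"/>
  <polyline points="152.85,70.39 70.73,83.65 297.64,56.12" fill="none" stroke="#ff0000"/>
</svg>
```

G21
G90
G0 X155.44 Y112.86
M4 S357
G01 X269.90 Y112.86 F2641
G01 X269.90 Y66.06 F2641
G01 X155.44 Y66.06 F2641
G01 X155.44 Y112.86 F2641
G0 X55.29 Y45.09
M4 S670
G01 X27.43 Y29.99 F895
G01 X12.33 Y57.85 F895
G01 X40.19 Y72.95 F895
G01 X55.29 Y45.09 F895
G0 X152.85 Y121.15
M4 S357
G01 X70.73 Y107.89 F2641
G01 X297.64 Y135.42 F2641
M5
G0 X0.00 Y0.00

Since the viewBox matches the mm dimensions, user units are millimetres directly. The only transform is the Y-flip y_m = 191.54 − y_svg.

Shape 1 is a rectangle drawn with `<polygon>`. Its stroke #ff0000 means engrave at S357, F2641. After flipping Y the toolpath is (155.44,112.86) → (269.90,112.86) → (269.90,66.06) → (155.44,66.06) → (155.44,112.86), returning to the start.

Shape 2 is a regular polygon drawn with `<polygon>`. Its stroke #000000 means cut at S670, F895. After flipping Y the toolpath is (55.29,45.09) → (27.43,29.99) → (12.33,57.85) → (40.19,72.95) → (55.29,45.09), returning to the start.

Shape 3 is a open polyline drawn with `<polyline>`. Its stroke #ff0000 means engrave at S357, F2641. After flipping Y the toolpath is (152.85,121.15) → (70.73,107.89) → (297.64,135.42).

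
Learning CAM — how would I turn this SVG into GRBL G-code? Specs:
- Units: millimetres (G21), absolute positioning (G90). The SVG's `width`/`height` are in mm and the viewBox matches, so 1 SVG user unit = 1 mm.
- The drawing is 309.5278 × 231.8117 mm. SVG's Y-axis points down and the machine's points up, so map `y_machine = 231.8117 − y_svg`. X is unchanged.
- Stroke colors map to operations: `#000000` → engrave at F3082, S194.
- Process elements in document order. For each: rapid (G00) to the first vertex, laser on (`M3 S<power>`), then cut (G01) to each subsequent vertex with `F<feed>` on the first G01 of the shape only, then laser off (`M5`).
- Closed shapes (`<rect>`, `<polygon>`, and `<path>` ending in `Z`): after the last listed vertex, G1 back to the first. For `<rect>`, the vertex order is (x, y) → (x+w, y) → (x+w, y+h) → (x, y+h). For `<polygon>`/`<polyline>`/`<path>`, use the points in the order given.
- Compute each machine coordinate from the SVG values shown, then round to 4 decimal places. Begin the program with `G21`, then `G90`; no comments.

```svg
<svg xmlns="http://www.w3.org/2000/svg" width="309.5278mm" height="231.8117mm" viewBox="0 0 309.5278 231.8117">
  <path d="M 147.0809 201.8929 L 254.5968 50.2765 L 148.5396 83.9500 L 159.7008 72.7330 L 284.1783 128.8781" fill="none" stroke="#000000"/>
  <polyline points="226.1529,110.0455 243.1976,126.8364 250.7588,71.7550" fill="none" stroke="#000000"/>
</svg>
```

1 u = 1 mm; y_m = 231.8117 − y.

[1] `<path>` open polyline, #000000→engrave S194 F3082: (147.0809,29.9188) → (254.5968,181.5352) → (148.5396,147.8617) → (159.7008,159.0787) → (284.1783,102.9336)

[2] `<polyline>` open polyline, #000000→engrave S194 F3082: (226.1529,121.7662) → (243.1976,104.9753) → (250.7588,160.0567)

G21
G90
G00 X147.0809 Y29.9188
M3 S194
G01 X254.5968 Y181.5352 F3082
G01 X148.5396 Y147.8617
G01 X159.7008 Y159.0787
G01 X284.1783 Y102.9336
M5
G00 X226.1529 Y121.7662
M3 S194
G01 X243.1976 Y104.9753 F3082
G01 X250.7588 Y160.0567
M5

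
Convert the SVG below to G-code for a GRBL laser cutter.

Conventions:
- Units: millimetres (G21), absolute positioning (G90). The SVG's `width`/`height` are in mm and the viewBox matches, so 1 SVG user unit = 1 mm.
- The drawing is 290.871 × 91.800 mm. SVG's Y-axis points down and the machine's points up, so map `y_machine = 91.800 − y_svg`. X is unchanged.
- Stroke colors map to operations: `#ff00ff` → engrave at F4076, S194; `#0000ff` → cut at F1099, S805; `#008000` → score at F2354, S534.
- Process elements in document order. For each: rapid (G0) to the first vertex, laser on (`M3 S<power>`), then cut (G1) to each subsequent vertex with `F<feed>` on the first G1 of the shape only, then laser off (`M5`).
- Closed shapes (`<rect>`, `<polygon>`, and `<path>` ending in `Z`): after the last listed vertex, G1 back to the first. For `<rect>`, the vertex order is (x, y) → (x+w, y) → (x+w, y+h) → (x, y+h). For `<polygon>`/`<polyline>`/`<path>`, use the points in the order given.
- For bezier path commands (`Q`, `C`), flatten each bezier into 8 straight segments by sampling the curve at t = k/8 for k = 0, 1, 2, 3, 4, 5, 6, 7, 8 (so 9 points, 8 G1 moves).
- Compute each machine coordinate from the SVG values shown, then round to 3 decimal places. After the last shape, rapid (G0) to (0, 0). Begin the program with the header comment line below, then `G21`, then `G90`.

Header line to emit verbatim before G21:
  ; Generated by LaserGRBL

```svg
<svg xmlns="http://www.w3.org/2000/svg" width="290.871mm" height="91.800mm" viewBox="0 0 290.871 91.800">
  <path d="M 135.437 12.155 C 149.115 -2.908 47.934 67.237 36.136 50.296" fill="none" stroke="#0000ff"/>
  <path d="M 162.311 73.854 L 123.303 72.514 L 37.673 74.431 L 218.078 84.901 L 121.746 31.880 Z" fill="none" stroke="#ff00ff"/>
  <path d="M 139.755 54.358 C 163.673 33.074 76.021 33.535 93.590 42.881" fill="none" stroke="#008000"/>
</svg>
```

viewBox `0 0 290.871 91.800` with mm width/height → 1 unit = 1 mm. Flip: y_m = 91.800 − y_svg.

**Shape 1** — `<path>` cubic bezier, stroke `#0000ff` → cut (S805, F1099). Control points (SVG): P0=(135.437,12.155), P1=(149.115,-2.908), P2=(47.934,67.237), P3=(36.136,50.296); sampled at t=k/8. Machine vertices: (135.437,79.645) → (135.581,81.636) → (127.351,77.658) → (113.139,69.730) → (95.340,59.870) → (76.347,50.099) → (58.553,42.435) → (44.351,38.897) → (36.136,41.504). Open path.

**Shape 2** — `<path>` closed polygon, stroke `#ff00ff` → engrave (S194, F4076). Machine vertices: (162.311,17.946) → (123.303,19.286) → (37.673,17.369) → (218.078,6.899) → (121.746,59.920) → (162.311,17.946). Closed: final G1 returns to the first vertex.

**Shape 3** — `<path>` cubic bezier, stroke `#008000` → score (S534, F2354). Control points (SVG): P0=(139.755,54.358), P1=(163.673,33.074), P2=(76.021,33.535), P3=(93.590,42.881); sampled at t=k/8. Machine vertices: (139.755,37.442) → (143.918,44.429) → (140.161,49.529) → (131.026,52.891) → (119.053,54.667) → (106.783,55.007) → (96.755,54.062) → (91.510,51.982) → (93.590,48.919). Open path.

; Generated by LaserGRBL
G21
G90
G0 X135.437 Y79.645
M3 S805
G1 X135.581 Y81.636 F1099
G1 X127.351 Y77.658
G1 X113.139 Y69.730
G1 X95.340 Y59.870
G1 X76.347 Y50.099
G1 X58.553 Y42.435
G1 X44.351 Y38.897
G1 X36.136 Y41.504
M5
G0 X162.311 Y17.946
M3 S194
G1 X123.303 Y19.286 F4076
G1 X37.673 Y17.369
G1 X218.078 Y6.899
G1 X121.746 Y59.920
G1 X162.311 Y17.946
M5
G0 X139.755 Y37.442
M3 S534
G1 X143.918 Y44.429 F2354
G1 X140.161 Y49.529
G1 X131.026 Y52.891
G1 X119.053 Y54.667
G1 X106.783 Y55.007
G1 X96.755 Y54.062
G1 X91.510 Y51.982
G1 X93.590 Y48.919
M5
G0 X0.000 Y0.000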